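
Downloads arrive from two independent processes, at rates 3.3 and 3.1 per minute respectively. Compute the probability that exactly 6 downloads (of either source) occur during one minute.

0.1586

Independent Poisson processes superpose: combined rate λ = 3.3 + 3.1 = 6.4 per minute.
So μ = 6.4.
P(N = 6) = e^(−6.4) · 6.4^6/6! ≈ 0.1586.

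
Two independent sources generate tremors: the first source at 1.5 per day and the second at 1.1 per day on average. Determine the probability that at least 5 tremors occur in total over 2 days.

0.5939

Independent Poisson processes superpose: combined rate λ = 1.5 + 1.1 = 2.6 per day.
Over the interval, μ = 2.6 × 2 = 5.2 (2 days).
P(N ≥ 5) = 1 − P(N ≤ 4) ≈ 0.5939.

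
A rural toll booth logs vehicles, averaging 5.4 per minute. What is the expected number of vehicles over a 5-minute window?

27

E[N] = λt = 5.4 × 5 = 27 (a 5-minute window = 5 minutes).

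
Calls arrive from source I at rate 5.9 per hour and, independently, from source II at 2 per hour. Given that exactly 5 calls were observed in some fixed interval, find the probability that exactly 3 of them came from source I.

Given the total, each event is independently from source I with probability p = λ_I/(λ_I+λ_II) = 5.9/7.9 ≈ 0.7468.
So K ~ Binomial(5, 5.9/7.9): P(K = 3) = C(5,3) · (5.9/7.9)^3 · (2/7.9)^2 ≈ 0.2670.

0.2670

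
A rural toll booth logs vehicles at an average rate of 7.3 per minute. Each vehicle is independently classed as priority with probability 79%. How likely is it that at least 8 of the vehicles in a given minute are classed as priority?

0.2246

Thinning: the vehicles that are classed as priority themselves form a Poisson process with rate 0.79 × 7.3 = 5.767 per minute.
So μ = 5.767.
P(N ≥ 8) = 1 − P(N ≤ 7) ≈ 0.2246.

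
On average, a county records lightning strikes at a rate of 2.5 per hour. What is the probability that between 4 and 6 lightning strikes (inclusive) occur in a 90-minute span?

Over the interval, μ = 2.5 × 1.5 = 3.75 (a 90-minute span = 1.5 hours).
P(4 ≤ N ≤ 6) = Σ_{j=4}^{6} e^(−3.75) · 3.75^j/j! ≈ 0.4299.

0.4299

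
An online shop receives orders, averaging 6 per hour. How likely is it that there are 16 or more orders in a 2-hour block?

Over the interval, μ = 6 × 2 = 12 (a 2-hour block = 2 hours).
P(N ≥ 16) = 1 − P(N ≤ 15) = 1 − Σ_{j=0}^{15} e^(−μ) μ^j/j! ≈ 0.1556.

0.1556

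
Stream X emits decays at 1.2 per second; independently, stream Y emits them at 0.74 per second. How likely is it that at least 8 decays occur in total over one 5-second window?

0.7515

Independent Poisson processes superpose: combined rate λ = 1.2 + 0.74 = 1.94 per second.
Over the interval, μ = 1.94 × 5 = 9.7 (a 5-second window = 5 seconds).
P(N ≥ 8) = 1 − P(N ≤ 7) ≈ 0.7515.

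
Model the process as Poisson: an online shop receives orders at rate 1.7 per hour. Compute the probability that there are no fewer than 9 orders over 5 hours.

Over the interval, μ = 1.7 × 5 = 8.5 (5 hours).
P(N ≥ 9) = 1 − P(N ≤ 8) = 1 − Σ_{j=0}^{8} e^(−μ) μ^j/j! ≈ 0.4769.

0.4769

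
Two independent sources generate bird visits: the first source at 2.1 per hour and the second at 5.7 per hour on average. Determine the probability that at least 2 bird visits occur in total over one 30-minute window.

0.9008

Independent Poisson processes superpose: combined rate λ = 2.1 + 5.7 = 7.8 per hour.
Over the interval, μ = 7.8 × 0.5 = 3.9 (a 30-minute window = 0.5 hours).
P(N ≥ 2) = 1 − P(N ≤ 1) ≈ 0.9008.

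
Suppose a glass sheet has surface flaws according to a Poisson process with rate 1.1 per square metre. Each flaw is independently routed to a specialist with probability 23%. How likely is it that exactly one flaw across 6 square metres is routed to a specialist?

0.3327

Thinning: the flaws that are routed to a specialist themselves form a Poisson process with rate 0.23 × 1.1 = 0.253 per square metre.
Over the interval, μ = 0.253 × 6 = 1.518 (6 square metres).
P(N = 1) = e^(−1.518) · 1.518^1/1! ≈ 0.3327.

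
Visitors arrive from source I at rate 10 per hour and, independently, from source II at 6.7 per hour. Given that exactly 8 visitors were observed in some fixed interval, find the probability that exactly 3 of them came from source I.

Given the total, each event is independently from source I with probability p = λ_I/(λ_I+λ_II) = 10/16.7 ≈ 0.5988.
So K ~ Binomial(8, 10/16.7): P(K = 3) = C(8,3) · (10/16.7)^3 · (6.7/16.7)^5 ≈ 0.1250.

0.1250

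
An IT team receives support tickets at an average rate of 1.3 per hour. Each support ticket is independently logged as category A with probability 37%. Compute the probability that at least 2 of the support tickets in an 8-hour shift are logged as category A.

Thinning: the support tickets that are logged as category A themselves form a Poisson process with rate 0.37 × 1.3 = 0.481 per hour.
Over the interval, μ = 0.481 × 8 = 3.848 (an 8-hour shift = 8 hours).
P(N ≥ 2) = 1 − P(N ≤ 1) ≈ 0.8966.

0.8966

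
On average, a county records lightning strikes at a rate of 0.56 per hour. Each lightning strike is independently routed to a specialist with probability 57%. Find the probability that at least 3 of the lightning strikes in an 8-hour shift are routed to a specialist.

0.4699

Thinning: the lightning strikes that are routed to a specialist themselves form a Poisson process with rate 0.57 × 0.56 = 0.3192 per hour.
Over the interval, μ = 0.3192 × 8 = 2.5536 (an 8-hour shift = 8 hours).
P(N ≥ 3) = 1 − P(N ≤ 2) ≈ 0.4699.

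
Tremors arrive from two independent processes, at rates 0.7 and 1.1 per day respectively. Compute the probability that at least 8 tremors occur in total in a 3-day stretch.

Independent Poisson processes superpose: combined rate λ = 0.7 + 1.1 = 1.8 per day.
Over the interval, μ = 1.8 × 3 = 5.4 (a 3-day stretch = 3 days).
P(N ≥ 8) = 1 − P(N ≤ 7) ≈ 0.1783.

0.1783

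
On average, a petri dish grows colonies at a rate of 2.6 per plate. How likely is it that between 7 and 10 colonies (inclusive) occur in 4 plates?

Over the interval, μ = 2.6 × 4 = 10.4 (4 plates).
P(7 ≤ N ≤ 10) = Σ_{j=7}^{10} e^(−10.4) · 10.4^j/j! ≈ 0.4263.

0.4263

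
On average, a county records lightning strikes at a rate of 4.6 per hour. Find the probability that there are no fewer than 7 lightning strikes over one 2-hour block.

0.8108

Over the interval, μ = 4.6 × 2 = 9.2 (a 2-hour block = 2 hours).
P(N ≥ 7) = 1 − P(N ≤ 6) = 1 − Σ_{j=0}^{6} e^(−μ) μ^j/j! ≈ 0.8108.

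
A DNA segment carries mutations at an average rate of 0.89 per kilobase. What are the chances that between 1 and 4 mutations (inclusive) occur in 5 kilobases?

Over the interval, μ = 0.89 × 5 = 4.45 (5 kilobases).
P(1 ≤ N ≤ 4) = Σ_{j=1}^{4} e^(−4.45) · 4.45^j/j! ≈ 0.5299.

0.5299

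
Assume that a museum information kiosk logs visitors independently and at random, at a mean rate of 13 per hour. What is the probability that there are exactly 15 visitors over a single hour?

0.0885

With mean μ = 13 per hour,
P(N = 15) = e^(−μ) μ^15/15! = e^(−13) · 13^15/1307674368000 ≈ 0.0885.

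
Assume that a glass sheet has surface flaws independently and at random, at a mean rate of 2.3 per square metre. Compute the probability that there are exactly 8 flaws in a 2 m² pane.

0.0500

Over the interval, μ = 2.3 × 2 = 4.6 (a 2 m² pane = 2 square metres).
P(N = 8) = e^(−μ) μ^8/8! = e^(−4.6) · 4.6^8/40320 ≈ 0.0500.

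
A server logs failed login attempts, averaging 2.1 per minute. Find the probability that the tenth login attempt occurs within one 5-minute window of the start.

0.6029

Over the interval, μ = 2.1 × 5 = 10.5 (a 5-minute window = 5 minutes).
The tenth arrival falls in the interval iff at least 10 events occur there: P(S_10 ≤ t) = P(N ≥ 10) = 1 − P(N ≤ 9) ≈ 0.6029.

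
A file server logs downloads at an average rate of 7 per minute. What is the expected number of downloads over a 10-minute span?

E[N] = λt = 7 × 10 = 70 (a 10-minute span = 10 minutes).

70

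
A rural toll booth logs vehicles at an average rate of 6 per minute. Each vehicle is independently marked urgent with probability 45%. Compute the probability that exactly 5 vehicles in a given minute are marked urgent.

0.0804

Thinning: the vehicles that are marked urgent themselves form a Poisson process with rate 0.45 × 6 = 2.7 per minute.
So μ = 2.7.
P(N = 5) = e^(−2.7) · 2.7^5/5! ≈ 0.0804.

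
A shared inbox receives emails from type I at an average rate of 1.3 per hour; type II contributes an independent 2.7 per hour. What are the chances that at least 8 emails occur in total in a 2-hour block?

0.5470

Independent Poisson processes superpose: combined rate λ = 1.3 + 2.7 = 4 per hour.
Over the interval, μ = 4 × 2 = 8 (a 2-hour block = 2 hours).
P(N ≥ 8) = 1 − P(N ≤ 7) ≈ 0.5470.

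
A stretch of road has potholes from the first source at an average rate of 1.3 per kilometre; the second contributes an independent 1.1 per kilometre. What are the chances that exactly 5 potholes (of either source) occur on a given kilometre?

0.0602

Independent Poisson processes superpose: combined rate λ = 1.3 + 1.1 = 2.4 per kilometre.
So μ = 2.4.
P(N = 5) = e^(−2.4) · 2.4^5/5! ≈ 0.0602.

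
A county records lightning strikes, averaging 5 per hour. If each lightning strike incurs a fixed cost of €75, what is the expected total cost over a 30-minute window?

E[N] = 5 × 0.5 = 2.5 (a 30-minute window = 0.5 hours); E[cost] = 2.5 × €75 = €187.5.

€187.5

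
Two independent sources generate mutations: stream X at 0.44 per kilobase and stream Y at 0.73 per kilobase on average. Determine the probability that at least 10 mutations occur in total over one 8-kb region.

Independent Poisson processes superpose: combined rate λ = 0.44 + 0.73 = 1.17 per kilobase.
Over the interval, μ = 1.17 × 8 = 9.36 (an 8-kb region = 8 kilobases).
P(N ≥ 10) = 1 − P(N ≤ 9) ≈ 0.4599.

0.4599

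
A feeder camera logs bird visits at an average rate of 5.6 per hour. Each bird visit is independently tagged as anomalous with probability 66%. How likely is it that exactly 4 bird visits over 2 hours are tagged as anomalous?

0.0767

Thinning: the bird visits that are tagged as anomalous themselves form a Poisson process with rate 0.66 × 5.6 = 3.696 per hour.
Over the interval, μ = 3.696 × 2 = 7.392 (2 hours).
P(N = 4) = e^(−7.392) · 7.392^4/4! ≈ 0.0767.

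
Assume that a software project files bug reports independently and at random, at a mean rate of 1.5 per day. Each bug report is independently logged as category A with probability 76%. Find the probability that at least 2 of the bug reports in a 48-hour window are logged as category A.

Thinning: the bug reports that are logged as category A themselves form a Poisson process with rate 0.76 × 1.5 = 1.14 per day.
Over the interval, μ = 1.14 × 2 = 2.28 (a 48-hour window = 2 days).
P(N ≥ 2) = 1 − P(N ≤ 1) ≈ 0.6645.

0.6645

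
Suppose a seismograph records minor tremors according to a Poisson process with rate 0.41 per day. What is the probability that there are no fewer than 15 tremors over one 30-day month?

0.2558

Over the interval, μ = 0.41 × 30 = 12.3 (a 30-day month = 30 days).
P(N ≥ 15) = 1 − P(N ≤ 14) = 1 − Σ_{j=0}^{14} e^(−μ) μ^j/j! ≈ 0.2558.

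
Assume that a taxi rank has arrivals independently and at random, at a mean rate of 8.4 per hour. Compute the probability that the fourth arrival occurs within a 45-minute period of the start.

Over the interval, μ = 8.4 × 0.75 = 6.3 (a 45-minute period = 0.75 hours).
The fourth arrival falls in the interval iff at least 4 events occur there: P(S_4 ≤ t) = P(N ≥ 4) = 1 − P(N ≤ 3) ≈ 0.8736.

0.8736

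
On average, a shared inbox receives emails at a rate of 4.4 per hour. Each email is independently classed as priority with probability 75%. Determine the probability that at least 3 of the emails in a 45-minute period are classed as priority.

Thinning: the emails that are classed as priority themselves form a Poisson process with rate 0.75 × 4.4 = 3.3 per hour.
Over the interval, μ = 3.3 × 0.75 = 2.475 (a 45-minute period = 0.75 hours).
P(N ≥ 3) = 1 − P(N ≤ 2) ≈ 0.4498.

0.4498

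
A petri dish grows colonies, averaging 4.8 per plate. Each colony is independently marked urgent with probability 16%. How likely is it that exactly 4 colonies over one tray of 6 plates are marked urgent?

0.1873

Thinning: the colonies that are marked urgent themselves form a Poisson process with rate 0.16 × 4.8 = 0.768 per plate.
Over the interval, μ = 0.768 × 6 = 4.608 (a tray of 6 plates = 6 plates).
P(N = 4) = e^(−4.608) · 4.608^4/4! ≈ 0.1873.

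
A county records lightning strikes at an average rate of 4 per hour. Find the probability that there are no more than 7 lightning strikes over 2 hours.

0.4530

Over the interval, μ = 4 × 2 = 8 (2 hours).
P(N ≤ 7) = Σ_{j=0}^{7} e^(−μ) μ^j/j! ≈ 0.4530.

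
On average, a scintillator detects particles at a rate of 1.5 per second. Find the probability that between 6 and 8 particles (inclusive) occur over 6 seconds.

Over the interval, μ = 1.5 × 6 = 9 (6 seconds).
P(6 ≤ N ≤ 8) = Σ_{j=6}^{8} e^(−9) · 9^j/j! ≈ 0.3400.

0.3400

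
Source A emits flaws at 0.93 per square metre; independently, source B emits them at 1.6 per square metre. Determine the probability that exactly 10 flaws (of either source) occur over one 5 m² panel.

0.0928

Independent Poisson processes superpose: combined rate λ = 0.93 + 1.6 = 2.53 per square metre.
Over the interval, μ = 2.53 × 5 = 12.65 (a 5 m² panel = 5 square metres).
P(N = 10) = e^(−12.65) · 12.65^10/10! ≈ 0.0928.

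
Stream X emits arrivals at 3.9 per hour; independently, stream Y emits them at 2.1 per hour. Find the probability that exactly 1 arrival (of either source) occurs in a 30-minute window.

Independent Poisson processes superpose: combined rate λ = 3.9 + 2.1 = 6 per hour.
Over the interval, μ = 6 × 0.5 = 3 (a 30-minute window = 0.5 hours).
P(N = 1) = e^(−3) · 3^1/1! ≈ 0.1494.

0.1494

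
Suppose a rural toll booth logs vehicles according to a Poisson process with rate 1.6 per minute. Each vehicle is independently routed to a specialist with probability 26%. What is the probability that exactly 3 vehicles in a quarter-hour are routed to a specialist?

Thinning: the vehicles that are routed to a specialist themselves form a Poisson process with rate 0.26 × 1.6 = 0.416 per minute.
Over the interval, μ = 0.416 × 15 = 6.24 (a quarter-hour = 15 minutes).
P(N = 3) = e^(−6.24) · 6.24^3/3! ≈ 0.0790.

0.0790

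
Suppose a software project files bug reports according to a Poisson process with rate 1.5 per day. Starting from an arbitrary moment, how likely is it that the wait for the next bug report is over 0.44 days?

The wait for the next event is exponential with rate λ = 1.5 per day.
P(T > 0.44) = e^(−λt) = e^(−1.5 × 0.44) = e^(−0.66) ≈ 0.5169.

0.5169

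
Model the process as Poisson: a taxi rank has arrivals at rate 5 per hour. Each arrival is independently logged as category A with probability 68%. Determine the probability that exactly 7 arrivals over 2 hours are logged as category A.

Thinning: the arrivals that are logged as category A themselves form a Poisson process with rate 0.68 × 5 = 3.4 per hour.
Over the interval, μ = 3.4 × 2 = 6.8 (2 hours).
P(N = 7) = e^(−6.8) · 6.8^7/7! ≈ 0.1486.

0.1486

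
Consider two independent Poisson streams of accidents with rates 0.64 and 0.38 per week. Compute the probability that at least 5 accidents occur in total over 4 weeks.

Independent Poisson processes superpose: combined rate λ = 0.64 + 0.38 = 1.02 per week.
Over the interval, μ = 1.02 × 4 = 4.08 (4 weeks).
P(N ≥ 5) = 1 − P(N ≤ 4) ≈ 0.3868.

0.3868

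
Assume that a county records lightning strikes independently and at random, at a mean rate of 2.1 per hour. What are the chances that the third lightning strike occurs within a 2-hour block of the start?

Over the interval, μ = 2.1 × 2 = 4.2 (a 2-hour block = 2 hours).
The third arrival falls in the interval iff at least 3 events occur there: P(S_3 ≤ t) = P(N ≥ 3) = 1 − P(N ≤ 2) ≈ 0.7898.

0.7898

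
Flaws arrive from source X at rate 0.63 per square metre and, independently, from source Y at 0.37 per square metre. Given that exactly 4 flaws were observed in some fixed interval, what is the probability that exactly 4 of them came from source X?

Given the total, each event is independently from source X with probability p = λ_X/(λ_X+λ_Y) = 0.63/1 = 0.6300.
So K ~ Binomial(4, 0.63/1): P(K = 4) = C(4,4) · (0.63/1)^4 · (0.37/1)^0 ≈ 0.1575.

0.1575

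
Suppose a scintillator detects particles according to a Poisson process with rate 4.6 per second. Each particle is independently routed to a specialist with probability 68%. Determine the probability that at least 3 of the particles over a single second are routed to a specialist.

0.6049

Thinning: the particles that are routed to a specialist themselves form a Poisson process with rate 0.68 × 4.6 = 3.128 per second.
So μ = 3.128.
P(N ≥ 3) = 1 − P(N ≤ 2) ≈ 0.6049.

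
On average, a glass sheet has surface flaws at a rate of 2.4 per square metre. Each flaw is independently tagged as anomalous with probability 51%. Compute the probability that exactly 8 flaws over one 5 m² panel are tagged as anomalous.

0.1073

Thinning: the flaws that are tagged as anomalous themselves form a Poisson process with rate 0.51 × 2.4 = 1.224 per square metre.
Over the interval, μ = 1.224 × 5 = 6.12 (a 5 m² panel = 5 square metres).
P(N = 8) = e^(−6.12) · 6.12^8/8! ≈ 0.1073.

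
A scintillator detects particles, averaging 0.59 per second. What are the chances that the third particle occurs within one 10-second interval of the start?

0.9334

Over the interval, μ = 0.59 × 10 = 5.9 (a 10-second interval = 10 seconds).
The third arrival falls in the interval iff at least 3 events occur there: P(S_3 ≤ t) = P(N ≥ 3) = 1 − P(N ≤ 2) ≈ 0.9334.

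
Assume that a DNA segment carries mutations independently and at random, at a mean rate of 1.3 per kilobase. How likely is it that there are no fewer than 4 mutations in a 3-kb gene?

Over the interval, μ = 1.3 × 3 = 3.9 (a 3-kb gene = 3 kilobases).
P(N ≥ 4) = 1 − P(N ≤ 3) = 1 − Σ_{j=0}^{3} e^(−μ) μ^j/j! ≈ 0.5468.

0.5468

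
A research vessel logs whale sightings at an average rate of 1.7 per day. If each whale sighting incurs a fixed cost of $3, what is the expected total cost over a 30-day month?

E[N] = 1.7 × 30 = 51 (a 30-day month = 30 days); E[cost] = 51 × $3 = $153.

$153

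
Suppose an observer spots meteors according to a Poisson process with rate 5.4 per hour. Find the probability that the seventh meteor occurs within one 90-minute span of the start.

0.6987

Over the interval, μ = 5.4 × 1.5 = 8.1 (a 90-minute span = 1.5 hours).
The seventh arrival falls in the interval iff at least 7 events occur there: P(S_7 ≤ t) = P(N ≥ 7) = 1 − P(N ≤ 6) ≈ 0.6987.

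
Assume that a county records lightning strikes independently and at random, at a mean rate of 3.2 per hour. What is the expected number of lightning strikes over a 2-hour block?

6.4

E[N] = λt = 3.2 × 2 = 6.4 (a 2-hour block = 2 hours).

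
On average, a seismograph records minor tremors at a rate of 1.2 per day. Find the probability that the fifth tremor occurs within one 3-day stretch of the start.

0.2936

Over the interval, μ = 1.2 × 3 = 3.6 (a 3-day stretch = 3 days).
The fifth arrival falls in the interval iff at least 5 events occur there: P(S_5 ≤ t) = P(N ≥ 5) = 1 − P(N ≤ 4) ≈ 0.2936.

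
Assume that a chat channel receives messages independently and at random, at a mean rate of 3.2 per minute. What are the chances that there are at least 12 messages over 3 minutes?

Over the interval, μ = 3.2 × 3 = 9.6 (3 minutes).
P(N ≥ 12) = 1 − P(N ≤ 11) = 1 − Σ_{j=0}^{11} e^(−μ) μ^j/j! ≈ 0.2588.

0.2588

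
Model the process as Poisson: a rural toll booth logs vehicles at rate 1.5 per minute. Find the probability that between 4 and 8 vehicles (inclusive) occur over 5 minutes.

Over the interval, μ = 1.5 × 5 = 7.5 (5 minutes).
P(4 ≤ N ≤ 8) = Σ_{j=4}^{8} e^(−7.5) · 7.5^j/j! ≈ 0.6028.

0.6028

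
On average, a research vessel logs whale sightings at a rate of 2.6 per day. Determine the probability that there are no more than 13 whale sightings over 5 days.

0.5730

Over the interval, μ = 2.6 × 5 = 13 (5 days).
P(N ≤ 13) = Σ_{j=0}^{13} e^(−μ) μ^j/j! ≈ 0.5730.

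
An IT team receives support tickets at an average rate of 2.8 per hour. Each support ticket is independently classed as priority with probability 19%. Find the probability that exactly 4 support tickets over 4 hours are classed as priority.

0.1017

Thinning: the support tickets that are classed as priority themselves form a Poisson process with rate 0.19 × 2.8 = 0.532 per hour.
Over the interval, μ = 0.532 × 4 = 2.128 (4 hours).
P(N = 4) = e^(−2.128) · 2.128^4/4! ≈ 0.1017.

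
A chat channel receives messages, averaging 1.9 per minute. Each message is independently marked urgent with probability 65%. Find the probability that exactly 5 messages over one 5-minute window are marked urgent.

0.1557

Thinning: the messages that are marked urgent themselves form a Poisson process with rate 0.65 × 1.9 = 1.235 per minute.
Over the interval, μ = 1.235 × 5 = 6.175 (a 5-minute window = 5 minutes).
P(N = 5) = e^(−6.175) · 6.175^5/5! ≈ 0.1557.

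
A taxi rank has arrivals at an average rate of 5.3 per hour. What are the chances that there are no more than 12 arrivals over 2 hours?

0.7316

Over the interval, μ = 5.3 × 2 = 10.6 (2 hours).
P(N ≤ 12) = Σ_{j=0}^{12} e^(−μ) μ^j/j! ≈ 0.7316.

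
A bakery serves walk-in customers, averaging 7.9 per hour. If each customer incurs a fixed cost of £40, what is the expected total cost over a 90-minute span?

£474

E[N] = 7.9 × 1.5 = 11.85 (a 90-minute span = 1.5 hours); E[cost] = 11.85 × £40 = £474.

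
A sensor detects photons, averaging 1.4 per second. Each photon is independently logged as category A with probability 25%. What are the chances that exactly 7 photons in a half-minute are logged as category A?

Thinning: the photons that are logged as category A themselves form a Poisson process with rate 0.25 × 1.4 = 0.35 per second.
Over the interval, μ = 0.35 × 30 = 10.5 (a half-minute = 30 seconds).
P(N = 7) = e^(−10.5) · 10.5^7/7! ≈ 0.0769.

0.0769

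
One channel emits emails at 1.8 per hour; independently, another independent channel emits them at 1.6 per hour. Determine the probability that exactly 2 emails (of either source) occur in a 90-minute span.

0.0793

Independent Poisson processes superpose: combined rate λ = 1.8 + 1.6 = 3.4 per hour.
Over the interval, μ = 3.4 × 1.5 = 5.1 (a 90-minute span = 1.5 hours).
P(N = 2) = e^(−5.1) · 5.1^2/2! ≈ 0.0793.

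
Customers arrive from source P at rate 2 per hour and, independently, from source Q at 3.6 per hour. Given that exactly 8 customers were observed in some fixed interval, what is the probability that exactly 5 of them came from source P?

Given the total, each event is independently from source P with probability p = λ_P/(λ_P+λ_Q) = 2/5.6 ≈ 0.3571.
So K ~ Binomial(8, 2/5.6): P(K = 5) = C(8,5) · (2/5.6)^5 · (3.6/5.6)^3 ≈ 0.0864.

0.0864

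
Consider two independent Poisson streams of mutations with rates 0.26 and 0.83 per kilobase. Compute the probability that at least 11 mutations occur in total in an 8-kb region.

0.2614

Independent Poisson processes superpose: combined rate λ = 0.26 + 0.83 = 1.09 per kilobase.
Over the interval, μ = 1.09 × 8 = 8.72 (an 8-kb region = 8 kilobases).
P(N ≥ 11) = 1 − P(N ≤ 10) ≈ 0.2614.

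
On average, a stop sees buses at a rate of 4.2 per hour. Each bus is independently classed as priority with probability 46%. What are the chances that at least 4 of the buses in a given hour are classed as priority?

0.1308

Thinning: the buses that are classed as priority themselves form a Poisson process with rate 0.46 × 4.2 = 1.932 per hour.
So μ = 1.932.
P(N ≥ 4) = 1 − P(N ≤ 3) ≈ 0.1308.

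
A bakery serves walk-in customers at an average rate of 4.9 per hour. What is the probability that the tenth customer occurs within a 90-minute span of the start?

Over the interval, μ = 4.9 × 1.5 = 7.35 (a 90-minute span = 1.5 hours).
The tenth arrival falls in the interval iff at least 10 events occur there: P(S_10 ≤ t) = P(N ≥ 10) = 1 − P(N ≤ 9) ≈ 0.2067.

0.2067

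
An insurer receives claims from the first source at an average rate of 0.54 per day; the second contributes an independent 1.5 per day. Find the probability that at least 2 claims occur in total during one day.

0.6047

Independent Poisson processes superpose: combined rate λ = 0.54 + 1.5 = 2.04 per day.
So μ = 2.04.
P(N ≥ 2) = 1 − P(N ≤ 1) ≈ 0.6047.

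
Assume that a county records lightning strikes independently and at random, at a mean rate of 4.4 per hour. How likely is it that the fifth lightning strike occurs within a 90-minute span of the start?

0.7873

Over the interval, μ = 4.4 × 1.5 = 6.6 (a 90-minute span = 1.5 hours).
The fifth arrival falls in the interval iff at least 5 events occur there: P(S_5 ≤ t) = P(N ≥ 5) = 1 − P(N ≤ 4) ≈ 0.7873.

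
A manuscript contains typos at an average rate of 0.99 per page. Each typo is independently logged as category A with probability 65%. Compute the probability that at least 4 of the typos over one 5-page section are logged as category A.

0.4014

Thinning: the typos that are logged as category A themselves form a Poisson process with rate 0.65 × 0.99 = 0.6435 per page.
Over the interval, μ = 0.6435 × 5 = 3.2175 (a 5-page section = 5 pages).
P(N ≥ 4) = 1 − P(N ≤ 3) ≈ 0.4014.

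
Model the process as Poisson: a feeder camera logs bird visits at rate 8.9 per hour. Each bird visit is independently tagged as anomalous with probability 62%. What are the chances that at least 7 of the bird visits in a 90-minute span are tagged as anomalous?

Thinning: the bird visits that are tagged as anomalous themselves form a Poisson process with rate 0.62 × 8.9 = 5.518 per hour.
Over the interval, μ = 5.518 × 1.5 = 8.277 (a 90-minute span = 1.5 hours).
P(N ≥ 7) = 1 − P(N ≤ 6) ≈ 0.7193.

0.7193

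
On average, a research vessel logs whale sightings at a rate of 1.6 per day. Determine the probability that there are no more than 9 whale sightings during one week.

Over the interval, μ = 1.6 × 7 = 11.2 (a week = 7 days).
P(N ≤ 9) = Σ_{j=0}^{9} e^(−μ) μ^j/j! ≈ 0.3192.

0.3192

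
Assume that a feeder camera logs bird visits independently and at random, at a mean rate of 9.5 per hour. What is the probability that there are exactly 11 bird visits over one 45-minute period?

0.0484

Over the interval, μ = 9.5 × 0.75 = 7.125 (a 45-minute period = 0.75 hours).
P(N = 11) = e^(−μ) μ^11/11! = e^(−7.125) · 7.125^11/39916800 ≈ 0.0484.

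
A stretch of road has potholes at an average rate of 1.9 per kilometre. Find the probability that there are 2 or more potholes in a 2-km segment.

Over the interval, μ = 1.9 × 2 = 3.8 (a 2-km segment = 2 kilometres).
P(N ≥ 2) = 1 − P(N ≤ 1) = 1 − Σ_{j=0}^{1} e^(−μ) μ^j/j! ≈ 0.8926.

0.8926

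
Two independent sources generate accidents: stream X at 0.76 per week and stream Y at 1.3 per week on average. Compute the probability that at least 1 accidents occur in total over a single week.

Independent Poisson processes superpose: combined rate λ = 0.76 + 1.3 = 2.06 per week.
So μ = 2.06.
P(N ≥ 1) = 1 − P(N ≤ 0) ≈ 0.8725.

0.8725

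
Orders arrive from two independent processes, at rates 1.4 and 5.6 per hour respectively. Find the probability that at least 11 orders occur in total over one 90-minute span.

0.4793

Independent Poisson processes superpose: combined rate λ = 1.4 + 5.6 = 7 per hour.
Over the interval, μ = 7 × 1.5 = 10.5 (a 90-minute span = 1.5 hours).
P(N ≥ 11) = 1 − P(N ≤ 10) ≈ 0.4793.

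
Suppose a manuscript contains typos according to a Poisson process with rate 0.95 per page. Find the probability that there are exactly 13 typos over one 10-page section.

0.0617

Over the interval, μ = 0.95 × 10 = 9.5 (a 10-page section = 10 pages).
P(N = 13) = e^(−μ) μ^13/13! = e^(−9.5) · 9.5^13/6227020800 ≈ 0.0617.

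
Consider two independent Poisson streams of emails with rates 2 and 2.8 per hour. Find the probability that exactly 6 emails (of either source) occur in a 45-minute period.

0.0826

Independent Poisson processes superpose: combined rate λ = 2 + 2.8 = 4.8 per hour.
Over the interval, μ = 4.8 × 0.75 = 3.6 (a 45-minute period = 0.75 hours).
P(N = 6) = e^(−3.6) · 3.6^6/6! ≈ 0.0826.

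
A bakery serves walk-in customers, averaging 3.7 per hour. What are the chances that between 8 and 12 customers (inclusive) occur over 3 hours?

0.5409

Over the interval, μ = 3.7 × 3 = 11.1 (3 hours).
P(8 ≤ N ≤ 12) = Σ_{j=8}^{12} e^(−11.1) · 11.1^j/j! ≈ 0.5409.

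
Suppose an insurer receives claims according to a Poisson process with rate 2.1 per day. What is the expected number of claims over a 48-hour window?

4.2

E[N] = λt = 2.1 × 2 = 4.2 (a 48-hour window = 2 days).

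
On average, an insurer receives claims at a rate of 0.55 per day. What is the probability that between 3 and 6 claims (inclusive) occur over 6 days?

0.5896

Over the interval, μ = 0.55 × 6 = 3.3 (6 days).
P(3 ≤ N ≤ 6) = Σ_{j=3}^{6} e^(−3.3) · 3.3^j/j! ≈ 0.5896.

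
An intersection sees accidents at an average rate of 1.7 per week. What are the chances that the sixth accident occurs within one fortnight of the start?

0.1295

Over the interval, μ = 1.7 × 2 = 3.4 (a fortnight = 2 weeks).
The sixth arrival falls in the interval iff at least 6 events occur there: P(S_6 ≤ t) = P(N ≥ 6) = 1 − P(N ≤ 5) ≈ 0.1295.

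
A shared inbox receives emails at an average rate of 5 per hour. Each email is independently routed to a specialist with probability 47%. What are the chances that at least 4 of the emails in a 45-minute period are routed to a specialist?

Thinning: the emails that are routed to a specialist themselves form a Poisson process with rate 0.47 × 5 = 2.35 per hour.
Over the interval, μ = 2.35 × 0.75 = 1.7625 (a 45-minute period = 0.75 hours).
P(N ≥ 4) = 1 − P(N ≤ 3) ≈ 0.1028.

0.1028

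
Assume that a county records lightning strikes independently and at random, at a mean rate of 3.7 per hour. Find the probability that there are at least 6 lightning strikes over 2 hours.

0.7474

Over the interval, μ = 3.7 × 2 = 7.4 (2 hours).
P(N ≥ 6) = 1 − P(N ≤ 5) = 1 − Σ_{j=0}^{5} e^(−μ) μ^j/j! ≈ 0.7474.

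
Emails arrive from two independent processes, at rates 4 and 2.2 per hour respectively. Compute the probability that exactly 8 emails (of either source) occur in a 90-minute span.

Independent Poisson processes superpose: combined rate λ = 4 + 2.2 = 6.2 per hour.
Over the interval, μ = 6.2 × 1.5 = 9.3 (a 90-minute span = 1.5 hours).
P(N = 8) = e^(−9.3) · 9.3^8/8! ≈ 0.1269.

0.1269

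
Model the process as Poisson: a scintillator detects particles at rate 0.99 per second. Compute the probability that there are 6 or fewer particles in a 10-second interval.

Over the interval, μ = 0.99 × 10 = 9.9 (a 10-second interval = 10 seconds).
P(N ≤ 6) = Σ_{j=0}^{6} e^(−μ) μ^j/j! ≈ 0.1366.

0.1366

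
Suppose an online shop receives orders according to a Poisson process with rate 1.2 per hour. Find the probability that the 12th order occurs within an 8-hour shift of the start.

0.2588

Over the interval, μ = 1.2 × 8 = 9.6 (an 8-hour shift = 8 hours).
The 12th arrival falls in the interval iff at least 12 events occur there: P(S_12 ≤ t) = P(N ≥ 12) = 1 − P(N ≤ 11) ≈ 0.2588.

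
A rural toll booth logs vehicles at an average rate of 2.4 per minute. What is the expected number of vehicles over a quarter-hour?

36

E[N] = λt = 2.4 × 15 = 36 (a quarter-hour = 15 minutes).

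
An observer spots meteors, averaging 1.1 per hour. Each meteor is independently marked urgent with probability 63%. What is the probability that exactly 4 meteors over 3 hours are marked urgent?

0.0973

Thinning: the meteors that are marked urgent themselves form a Poisson process with rate 0.63 × 1.1 = 0.693 per hour.
Over the interval, μ = 0.693 × 3 = 2.079 (3 hours).
P(N = 4) = e^(−2.079) · 2.079^4/4! ≈ 0.0973.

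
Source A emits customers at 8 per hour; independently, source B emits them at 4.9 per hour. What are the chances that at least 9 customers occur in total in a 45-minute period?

Independent Poisson processes superpose: combined rate λ = 8 + 4.9 = 12.9 per hour.
Over the interval, μ = 12.9 × 0.75 = 9.675 (a 45-minute period = 0.75 hours).
P(N ≥ 9) = 1 − P(N ≤ 8) ≈ 0.6294.

0.6294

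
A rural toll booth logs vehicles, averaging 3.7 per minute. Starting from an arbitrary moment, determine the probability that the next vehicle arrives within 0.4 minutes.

0.7724

Inter-arrival times are exponential with rate λ = 3.7 per minute.
P(T ≤ 0.4) = 1 − e^(−λt) = 1 − e^(−3.7 × 0.4) = 1 − e^(−1.48) ≈ 0.7724.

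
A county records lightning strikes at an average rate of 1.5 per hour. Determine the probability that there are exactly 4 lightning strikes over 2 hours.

Over the interval, μ = 1.5 × 2 = 3 (2 hours).
P(N = 4) = e^(−μ) μ^4/4! = e^(−3) · 3^4/24 ≈ 0.1680.

0.1680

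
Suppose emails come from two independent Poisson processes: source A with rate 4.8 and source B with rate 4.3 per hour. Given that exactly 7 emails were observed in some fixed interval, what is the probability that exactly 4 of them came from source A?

Given the total, each event is independently from source A with probability p = λ_A/(λ_A+λ_B) = 4.8/9.1 ≈ 0.5275.
So K ~ Binomial(7, 4.8/9.1): P(K = 4) = C(7,4) · (4.8/9.1)^4 · (4.3/9.1)^3 ≈ 0.2859.

0.2859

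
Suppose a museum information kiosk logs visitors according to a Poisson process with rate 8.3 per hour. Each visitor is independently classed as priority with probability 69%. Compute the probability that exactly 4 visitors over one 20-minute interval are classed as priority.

0.0820

Thinning: the visitors that are classed as priority themselves form a Poisson process with rate 0.69 × 8.3 = 5.727 per hour.
Over the interval, μ = 5.727 × 1/3 = 1.909 (a 20-minute interval = 1/3 hours).
P(N = 4) = e^(−1.909) · 1.909^4/4! ≈ 0.0820.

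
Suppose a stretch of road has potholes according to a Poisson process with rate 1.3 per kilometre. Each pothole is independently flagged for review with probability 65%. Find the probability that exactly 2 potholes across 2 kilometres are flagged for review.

0.2635

Thinning: the potholes that are flagged for review themselves form a Poisson process with rate 0.65 × 1.3 = 0.845 per kilometre.
Over the interval, μ = 0.845 × 2 = 1.69 (2 kilometres).
P(N = 2) = e^(−1.69) · 1.69^2/2! ≈ 0.2635.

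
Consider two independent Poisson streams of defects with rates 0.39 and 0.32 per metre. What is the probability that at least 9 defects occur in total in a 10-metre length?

Independent Poisson processes superpose: combined rate λ = 0.39 + 0.32 = 0.71 per metre.
Over the interval, μ = 0.71 × 10 = 7.1 (a 10-metre length = 10 metres).
P(N ≥ 9) = 1 − P(N ≤ 8) ≈ 0.2840.

0.2840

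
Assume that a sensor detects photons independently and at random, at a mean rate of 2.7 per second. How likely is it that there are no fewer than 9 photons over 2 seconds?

Over the interval, μ = 2.7 × 2 = 5.4 (2 seconds).
P(N ≥ 9) = 1 − P(N ≤ 8) = 1 − Σ_{j=0}^{8} e^(−μ) μ^j/j! ≈ 0.0973.

0.0973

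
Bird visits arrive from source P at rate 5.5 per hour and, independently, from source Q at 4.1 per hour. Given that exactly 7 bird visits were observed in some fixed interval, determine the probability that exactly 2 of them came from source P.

Given the total, each event is independently from source P with probability p = λ_P/(λ_P+λ_Q) = 5.5/9.6 ≈ 0.5729.
So K ~ Binomial(7, 5.5/9.6): P(K = 2) = C(7,2) · (5.5/9.6)^2 · (4.1/9.6)^5 ≈ 0.0979.

0.0979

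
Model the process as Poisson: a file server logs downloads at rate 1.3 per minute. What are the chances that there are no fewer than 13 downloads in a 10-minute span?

0.5369

Over the interval, μ = 1.3 × 10 = 13 (a 10-minute span = 10 minutes).
P(N ≥ 13) = 1 − P(N ≤ 12) = 1 − Σ_{j=0}^{12} e^(−μ) μ^j/j! ≈ 0.5369.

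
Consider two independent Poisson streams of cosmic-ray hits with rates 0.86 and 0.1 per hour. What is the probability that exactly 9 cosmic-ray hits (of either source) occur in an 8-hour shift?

0.1183

Independent Poisson processes superpose: combined rate λ = 0.86 + 0.1 = 0.96 per hour.
Over the interval, μ = 0.96 × 8 = 7.68 (an 8-hour shift = 8 hours).
P(N = 9) = e^(−7.68) · 7.68^9/9! ≈ 0.1183.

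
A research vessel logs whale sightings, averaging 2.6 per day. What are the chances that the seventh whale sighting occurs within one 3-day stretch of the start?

Over the interval, μ = 2.6 × 3 = 7.8 (a 3-day stretch = 3 days).
The seventh arrival falls in the interval iff at least 7 events occur there: P(S_7 ≤ t) = P(N ≥ 7) = 1 − P(N ≤ 6) ≈ 0.6616.

0.6616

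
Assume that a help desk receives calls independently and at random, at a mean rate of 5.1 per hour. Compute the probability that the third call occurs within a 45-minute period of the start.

Over the interval, μ = 5.1 × 0.75 = 3.825 (a 45-minute period = 0.75 hours).
The third arrival falls in the interval iff at least 3 events occur there: P(S_3 ≤ t) = P(N ≥ 3) = 1 − P(N ≤ 2) ≈ 0.7351.

0.7351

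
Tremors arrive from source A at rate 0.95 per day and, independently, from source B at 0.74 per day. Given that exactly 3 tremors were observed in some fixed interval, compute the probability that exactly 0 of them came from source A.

Given the total, each event is independently from source A with probability p = λ_A/(λ_A+λ_B) = 0.95/1.69 ≈ 0.5621.
So K ~ Binomial(3, 0.95/1.69): P(K = 0) = C(3,0) · (0.95/1.69)^0 · (0.74/1.69)^3 ≈ 0.0840.

0.0840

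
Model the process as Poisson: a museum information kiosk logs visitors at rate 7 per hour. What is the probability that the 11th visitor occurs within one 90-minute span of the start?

Over the interval, μ = 7 × 1.5 = 10.5 (a 90-minute span = 1.5 hours).
The 11th arrival falls in the interval iff at least 11 events occur there: P(S_11 ≤ t) = P(N ≥ 11) = 1 − P(N ≤ 10) ≈ 0.4793.

0.4793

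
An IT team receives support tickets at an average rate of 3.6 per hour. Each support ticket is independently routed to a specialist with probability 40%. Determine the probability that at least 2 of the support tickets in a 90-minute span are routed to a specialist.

0.6356

Thinning: the support tickets that are routed to a specialist themselves form a Poisson process with rate 0.4 × 3.6 = 1.44 per hour.
Over the interval, μ = 1.44 × 1.5 = 2.16 (a 90-minute span = 1.5 hours).
P(N ≥ 2) = 1 − P(N ≤ 1) ≈ 0.6356.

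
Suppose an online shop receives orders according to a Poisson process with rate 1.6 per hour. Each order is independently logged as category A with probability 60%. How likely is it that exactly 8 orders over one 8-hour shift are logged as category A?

0.1387

Thinning: the orders that are logged as category A themselves form a Poisson process with rate 0.6 × 1.6 = 0.96 per hour.
Over the interval, μ = 0.96 × 8 = 7.68 (an 8-hour shift = 8 hours).
P(N = 8) = e^(−7.68) · 7.68^8/8! ≈ 0.1387.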